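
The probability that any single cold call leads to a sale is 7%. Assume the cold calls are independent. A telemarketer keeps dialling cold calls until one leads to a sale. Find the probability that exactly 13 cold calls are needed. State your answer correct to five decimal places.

0.02930

Geometric (trials to first success), p = 0.07.
P(Y = 13) = (1−p)^12 · p = 0.4186 · 0.07 = 0.0293017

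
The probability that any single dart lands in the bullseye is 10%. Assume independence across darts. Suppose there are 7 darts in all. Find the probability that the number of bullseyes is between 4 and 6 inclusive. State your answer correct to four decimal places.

0.0027

X ~ Binomial(7, 0.10); P(4 ≤ X ≤ 6) = Σ C(7,k) p^k (1−p)^(7−k) over k:
  k=4: C(7,4)·0.10^4·0.90^3 = 0.002551
  k=5: C(7,5)·0.10^5·0.90^2 = 0.000170
  k=6: C(7,6)·0.10^6·0.90^1 = 0.000006
Total = 0.002728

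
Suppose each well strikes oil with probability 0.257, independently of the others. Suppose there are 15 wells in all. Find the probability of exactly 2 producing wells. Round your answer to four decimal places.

X ~ Binomial(n=15, p=0.257).
P(X=2) = C(15,2) · p^2 · (1−p)^13
= 105 · 0.066049 · 0.021031 = 0.145851

0.1459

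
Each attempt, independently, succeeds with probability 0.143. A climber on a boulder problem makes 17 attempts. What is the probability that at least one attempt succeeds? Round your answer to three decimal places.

0.927

P(at least one) = 1 − P(none) = 1 − (1 − 0.143)^17
= 1 − 0.07256 = 0.92744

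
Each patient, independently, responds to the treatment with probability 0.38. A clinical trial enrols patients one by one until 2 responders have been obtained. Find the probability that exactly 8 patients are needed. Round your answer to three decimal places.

0.057

Y = trial on which the second success occurs; negative binomial, r=2, p=0.38.
P(Y=8) = C(7,1) · p^2 · (1−p)^6
= 7 · 0.1444 · 0.0568 = 0.05741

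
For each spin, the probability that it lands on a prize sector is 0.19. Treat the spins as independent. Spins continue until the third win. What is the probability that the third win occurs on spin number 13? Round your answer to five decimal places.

Y = trial on which the third success occurs; negative binomial, r=3, p=0.19.
P(Y=13) = C(12,2) · p^3 · (1−p)^10
= 66 · 0.006859 · 0.12158 = 0.0550370

0.05504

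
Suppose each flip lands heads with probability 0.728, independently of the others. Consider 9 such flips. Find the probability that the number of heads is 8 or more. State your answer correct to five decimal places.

X ~ Binomial(9, 0.728); P(X ≥ 8) = Σ C(9,k) p^k (1−p)^(9−k) over k:
  k=8: C(9,8)·0.728^8·0.272^1 = 0.1931357
  k=9: C(9,9)·0.728^9·0.272^0 = 0.0574358
Total = 0.2505714

0.25057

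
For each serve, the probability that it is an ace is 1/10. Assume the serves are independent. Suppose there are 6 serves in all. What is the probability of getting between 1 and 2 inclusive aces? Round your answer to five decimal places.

X ~ Binomial(6, 0.10); P(1 ≤ X ≤ 2) = Σ C(6,k) p^k (1−p)^(6−k) over k:
  k=1: C(6,1)·0.10^1·0.90^5 = 0.3542940
  k=2: C(6,2)·0.10^2·0.90^4 = 0.0984150
Total = 0.4527090

0.45271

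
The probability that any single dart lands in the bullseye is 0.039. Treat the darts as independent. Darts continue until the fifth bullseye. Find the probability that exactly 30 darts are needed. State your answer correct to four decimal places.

Y = trial on which the fifth success occurs; negative binomial, r=5, p=0.039.
P(Y=30) = C(29,4) · p^5 · (1−p)^25
= 23751 · 9.0224e-08 · 0.3699 = 0.000793

0.0008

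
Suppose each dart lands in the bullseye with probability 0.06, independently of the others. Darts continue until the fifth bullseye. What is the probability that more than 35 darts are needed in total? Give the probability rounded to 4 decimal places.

0.9437

Needing more than 35 darts ⇔ fewer than 5 successes in the first 35. With X ~ Binomial(35, 0.06), P(Y > 35) = P(X ≤ 4).
  k=0: C(35,0)·0.06^0·0.94^35 = 0.114677
  k=1: C(35,1)·0.06^1·0.94^34 = 0.256192
  k=2: C(35,2)·0.06^2·0.94^33 = 0.277996
  k=3: C(35,3)·0.06^3·0.94^32 = 0.195189
  k=4: C(35,4)·0.06^4·0.94^31 = 0.099671
P(X ≤ 4) = 0.943725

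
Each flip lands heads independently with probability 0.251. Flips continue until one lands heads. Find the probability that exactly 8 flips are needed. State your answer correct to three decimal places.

0.033

Geometric (trials to first success), p = 0.251.
P(Y = 8) = (1−p)^7 · p = 0.13224 · 0.251 = 0.03319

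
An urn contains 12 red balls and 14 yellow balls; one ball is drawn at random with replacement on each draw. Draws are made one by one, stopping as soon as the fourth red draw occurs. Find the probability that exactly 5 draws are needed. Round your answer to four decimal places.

Y = trial on which the fourth success occurs; negative binomial, r=4, p=0.461538.
P(Y=5) = C(4,3) · p^4 · (1−p)^1
= 4 · 0.045377 · 0.53846 = 0.097734

0.0977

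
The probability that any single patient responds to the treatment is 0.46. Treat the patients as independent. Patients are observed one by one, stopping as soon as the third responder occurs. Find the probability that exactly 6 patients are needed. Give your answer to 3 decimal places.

Y = trial on which the third success occurs; negative binomial, r=3, p=0.46.
P(Y=6) = C(5,2) · p^3 · (1−p)^3
= 10 · 0.097336 · 0.15746 = 0.15327

0.153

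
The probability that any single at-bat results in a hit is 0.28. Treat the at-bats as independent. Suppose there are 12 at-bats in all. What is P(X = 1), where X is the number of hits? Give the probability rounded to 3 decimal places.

0.091

X ~ Binomial(n=12, p=0.28).
P(X=1) = C(12,1) · p^1 · (1−p)^11
= 12 · 0.28 · 0.026956 = 0.09057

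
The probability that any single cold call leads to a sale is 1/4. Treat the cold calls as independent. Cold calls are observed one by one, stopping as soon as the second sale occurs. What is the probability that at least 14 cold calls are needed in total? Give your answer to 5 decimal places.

Needing more than 13 cold calls ⇔ fewer than 2 successes in the first 13. With X ~ Binomial(13, 0.25), P(Y > 13) = P(X ≤ 1).
  k=0: C(13,0)·0.25^0·0.75^13 = 0.0237573
  k=1: C(13,1)·0.25^1·0.75^12 = 0.1029481
P(X ≤ 1) = 0.1267054

0.12671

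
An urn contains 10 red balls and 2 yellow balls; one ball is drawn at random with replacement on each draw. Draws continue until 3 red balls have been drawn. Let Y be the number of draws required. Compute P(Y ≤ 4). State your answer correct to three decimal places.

0.868

Finishing within 4 draws ⇔ at least 3 successes in the first 4. With X ~ Binomial(4, 0.833333), P(Y ≤ 4) = 1 − P(X ≤ 2).
  k=0: C(4,0)·0.833333^0·0.166667^4 = 0.00077
  k=1: C(4,1)·0.833333^1·0.166667^3 = 0.01543
  k=2: C(4,2)·0.833333^2·0.166667^2 = 0.11574
1 − 0.13194 = 0.86806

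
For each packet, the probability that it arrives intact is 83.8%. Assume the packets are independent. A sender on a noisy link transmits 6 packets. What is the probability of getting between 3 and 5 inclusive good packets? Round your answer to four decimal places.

X ~ Binomial(6, 0.838); P(3 ≤ X ≤ 5) = Σ C(6,k) p^k (1−p)^(6−k) over k:
  k=3: C(6,3)·0.838^3·0.162^3 = 0.050039
  k=4: C(6,4)·0.838^4·0.162^2 = 0.194132
  k=5: C(6,5)·0.838^5·0.162^1 = 0.401686
Total = 0.645857

0.6459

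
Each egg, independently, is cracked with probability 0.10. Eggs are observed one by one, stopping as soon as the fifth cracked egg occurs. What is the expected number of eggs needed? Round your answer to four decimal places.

50.0000

Y = total eggs until the fifth success; negative binomial with r=5, p=0.10.
E[Y] = r / p = 5 / 0.10 = 50.000000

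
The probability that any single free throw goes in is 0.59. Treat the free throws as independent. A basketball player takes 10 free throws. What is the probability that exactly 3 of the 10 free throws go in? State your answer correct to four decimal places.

0.0480

X ~ Binomial(n=10, p=0.59).
P(X=3) = C(10,3) · p^3 · (1−p)^7
= 120 · 0.20538 · 0.0019475 = 0.047998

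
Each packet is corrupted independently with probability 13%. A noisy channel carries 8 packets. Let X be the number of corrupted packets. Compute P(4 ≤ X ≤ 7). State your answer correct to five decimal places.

X ~ Binomial(8, 0.13); P(4 ≤ X ≤ 7) = Σ C(8,k) p^k (1−p)^(8−k) over k:
  k=4: C(8,4)·0.13^4·0.87^4 = 0.0114538
  k=5: C(8,5)·0.13^5·0.87^3 = 0.0013692
  k=6: C(8,6)·0.13^6·0.87^2 = 0.0001023
  k=7: C(8,7)·0.13^7·0.87^1 = 0.0000044
Total = 0.0129296

0.01293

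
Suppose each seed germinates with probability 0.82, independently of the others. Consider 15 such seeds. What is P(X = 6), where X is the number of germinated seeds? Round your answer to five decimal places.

0.00030

X ~ Binomial(n=15, p=0.82).
P(X=6) = C(15,6) · p^6 · (1−p)^9
= 5005 · 0.30401 · 1.9836e-07 = 0.0003018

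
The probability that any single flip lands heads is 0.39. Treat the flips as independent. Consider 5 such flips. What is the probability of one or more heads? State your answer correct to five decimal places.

0.91554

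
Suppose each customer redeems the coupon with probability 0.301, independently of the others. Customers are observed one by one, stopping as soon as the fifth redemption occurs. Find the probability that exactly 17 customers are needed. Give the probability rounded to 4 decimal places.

0.0612

Y = trial on which the fifth success occurs; negative binomial, r=5, p=0.301.
P(Y=17) = C(16,4) · p^5 · (1−p)^12
= 1820 · 0.0024708 · 0.013606 = 0.061183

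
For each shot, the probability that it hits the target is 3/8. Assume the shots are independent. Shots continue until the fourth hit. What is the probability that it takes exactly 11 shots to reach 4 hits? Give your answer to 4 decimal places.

0.0884

Y = trial on which the fourth success occurs; negative binomial, r=4, p=0.375.
P(Y=11) = C(10,3) · p^4 · (1−p)^7
= 120 · 0.019775 · 0.037253 = 0.088403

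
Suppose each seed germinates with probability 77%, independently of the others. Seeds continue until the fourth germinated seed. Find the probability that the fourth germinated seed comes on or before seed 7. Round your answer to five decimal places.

0.94644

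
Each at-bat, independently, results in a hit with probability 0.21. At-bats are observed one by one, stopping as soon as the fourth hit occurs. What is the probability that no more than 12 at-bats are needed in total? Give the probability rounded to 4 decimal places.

Finishing within 12 at-bats ⇔ at least 4 successes in the first 12. With X ~ Binomial(12, 0.21), P(Y ≤ 12) = 1 − P(X ≤ 3).
  k=0: C(12,0)·0.21^0·0.79^12 = 0.059092
  k=1: C(12,1)·0.21^1·0.79^11 = 0.188494
  k=2: C(12,2)·0.21^2·0.79^10 = 0.275584
  k=3: C(12,3)·0.21^3·0.79^9 = 0.244188
1 − 0.767358 = 0.232642

0.2326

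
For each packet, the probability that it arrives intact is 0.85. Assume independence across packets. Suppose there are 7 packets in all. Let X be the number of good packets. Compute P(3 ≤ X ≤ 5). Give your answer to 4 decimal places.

X ~ Binomial(7, 0.85); P(3 ≤ X ≤ 5) = Σ C(7,k) p^k (1−p)^(7−k) over k:
  k=3: C(7,3)·0.85^3·0.15^4 = 0.010882
  k=4: C(7,4)·0.85^4·0.15^3 = 0.061662
  k=5: C(7,5)·0.85^5·0.15^2 = 0.209651
Total = 0.282194

0.2822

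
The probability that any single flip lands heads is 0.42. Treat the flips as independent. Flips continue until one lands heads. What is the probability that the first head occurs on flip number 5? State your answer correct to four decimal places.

Geometric (trials to first success), p = 0.42.
P(Y = 5) = (1−p)^4 · p = 0.11316 · 0.42 = 0.047529

0.0475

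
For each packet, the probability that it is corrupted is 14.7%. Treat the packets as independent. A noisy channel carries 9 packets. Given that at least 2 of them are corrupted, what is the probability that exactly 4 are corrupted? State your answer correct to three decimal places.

0.068

X ~ Binomial(9, 0.147). Want P(X=4 | X≥2) = P(X=4) / P(X≥2).
P(X=4) = C(9,4)·0.147^4·0.853^5 = 0.02657
P(X≥2) = 1 − 0.23908 − 0.37081 = 0.39011
Ratio = 0.02657 / 0.39011 = 0.06811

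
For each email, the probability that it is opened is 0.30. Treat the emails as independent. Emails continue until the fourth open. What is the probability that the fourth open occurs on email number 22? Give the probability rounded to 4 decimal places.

0.0175

Y = trial on which the fourth success occurs; negative binomial, r=4, p=0.30.
P(Y=22) = C(21,3) · p^4 · (1−p)^18
= 1330 · 0.0081 · 0.0016284 = 0.017543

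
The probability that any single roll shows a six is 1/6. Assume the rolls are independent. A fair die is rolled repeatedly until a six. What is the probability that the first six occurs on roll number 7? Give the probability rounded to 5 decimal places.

0.05582

Geometric (trials to first success), p = 0.166667.
P(Y = 7) = (1−p)^6 · p = 0.3349 · 0.166667 = 0.0558163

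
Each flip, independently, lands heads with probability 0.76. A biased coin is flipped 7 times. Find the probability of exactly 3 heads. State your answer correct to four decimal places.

X ~ Binomial(n=7, p=0.76).
P(X=3) = C(7,3) · p^3 · (1−p)^4
= 35 · 0.43898 · 0.0033178 = 0.050975

0.0510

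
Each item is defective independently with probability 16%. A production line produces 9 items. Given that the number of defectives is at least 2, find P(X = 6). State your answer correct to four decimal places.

X ~ Binomial(9, 0.16). Want P(X=6 | X≥2) = P(X=6) / P(X≥2).
P(X=6) = C(9,6)·0.16^6·0.84^3 = 0.000835
P(X≥2) = 1 − 0.208216 − 0.356941 = 0.434843
Ratio = 0.000835 / 0.434843 = 0.001921

0.0019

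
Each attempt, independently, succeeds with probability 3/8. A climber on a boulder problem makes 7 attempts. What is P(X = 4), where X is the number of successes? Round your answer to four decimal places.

X ~ Binomial(n=7, p=0.375).
P(X=4) = C(7,4) · p^4 · (1−p)^3
= 35 · 0.019775 · 0.24414 = 0.168979

0.1690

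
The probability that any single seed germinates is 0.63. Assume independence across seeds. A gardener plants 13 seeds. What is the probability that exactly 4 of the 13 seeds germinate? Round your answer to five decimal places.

0.01464

X ~ Binomial(n=13, p=0.63).
P(X=4) = C(13,4) · p^4 · (1−p)^9
= 715 · 0.15753 · 0.00012996 = 0.0146381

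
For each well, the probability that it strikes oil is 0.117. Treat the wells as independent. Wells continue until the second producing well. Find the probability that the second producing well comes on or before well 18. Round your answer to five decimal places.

0.63954

Finishing within 18 wells ⇔ at least 2 successes in the first 18. With X ~ Binomial(18, 0.117), P(Y ≤ 18) = 1 − P(X ≤ 1).
  k=0: C(18,0)·0.117^0·0.883^18 = 0.1064860
  k=1: C(18,1)·0.117^1·0.883^17 = 0.2539746
1 − 0.3604607 = 0.6395393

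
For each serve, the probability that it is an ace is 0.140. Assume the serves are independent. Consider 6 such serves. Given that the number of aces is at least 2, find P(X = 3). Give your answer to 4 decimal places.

X ~ Binomial(6, 0.14). Want P(X=3 | X≥2) = P(X=3) / P(X≥2).
P(X=3) = C(6,3)·0.14^3·0.86^3 = 0.034907
P(X≥2) = 1 − 0.404567 − 0.395159 = 0.200274
Ratio = 0.034907 / 0.200274 = 0.174295

0.1743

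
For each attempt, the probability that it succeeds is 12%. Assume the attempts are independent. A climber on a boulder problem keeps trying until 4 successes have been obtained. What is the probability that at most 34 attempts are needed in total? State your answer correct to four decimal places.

0.5953

Finishing within 34 attempts ⇔ at least 4 successes in the first 34. With X ~ Binomial(34, 0.12), P(Y ≤ 34) = 1 − P(X ≤ 3).
  k=0: C(34,0)·0.12^0·0.88^34 = 0.012954
  k=1: C(34,1)·0.12^1·0.88^33 = 0.060060
  k=2: C(34,2)·0.12^2·0.88^32 = 0.135136
  k=3: C(34,3)·0.12^3·0.88^31 = 0.196561
1 − 0.404712 = 0.595288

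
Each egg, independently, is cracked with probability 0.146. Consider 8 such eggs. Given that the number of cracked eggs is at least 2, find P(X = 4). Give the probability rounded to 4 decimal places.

X ~ Binomial(8, 0.146). Want P(X=4 | X≥2) = P(X=4) / P(X≥2).
P(X=4) = C(8,4)·0.146^4·0.854^4 = 0.016918
P(X≥2) = 1 − 0.282920 − 0.386944 = 0.330137
Ratio = 0.016918 / 0.330137 = 0.051245

0.0512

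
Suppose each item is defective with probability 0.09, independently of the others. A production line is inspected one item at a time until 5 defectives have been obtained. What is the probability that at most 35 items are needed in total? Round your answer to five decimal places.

0.20318

Finishing within 35 items ⇔ at least 5 successes in the first 35. With X ~ Binomial(35, 0.09), P(Y ≤ 35) = 1 − P(X ≤ 4).
  k=0: C(35,0)·0.09^0·0.91^35 = 0.0368510
  k=1: C(35,1)·0.09^1·0.91^34 = 0.1275610
  k=2: C(35,2)·0.09^2·0.91^33 = 0.2144707
  k=3: C(35,3)·0.09^3·0.91^32 = 0.2333252
  k=4: C(35,4)·0.09^4·0.91^31 = 0.1846090
1 − 0.7968169 = 0.2031831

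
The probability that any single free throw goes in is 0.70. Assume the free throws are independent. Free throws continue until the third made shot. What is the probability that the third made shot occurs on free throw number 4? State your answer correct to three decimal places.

0.309

Y = trial on which the third success occurs; negative binomial, r=3, p=0.70.
P(Y=4) = C(3,2) · p^3 · (1−p)^1
= 3 · 0.343 · 0.3 = 0.30870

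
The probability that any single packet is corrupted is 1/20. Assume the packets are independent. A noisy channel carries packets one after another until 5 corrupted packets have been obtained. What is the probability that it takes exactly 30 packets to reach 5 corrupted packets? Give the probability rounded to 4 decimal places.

0.0021

Y = trial on which the fifth success occurs; negative binomial, r=5, p=0.05.
P(Y=30) = C(29,4) · p^5 · (1−p)^25
= 23751 · 3.125e-07 · 0.27739 = 0.002059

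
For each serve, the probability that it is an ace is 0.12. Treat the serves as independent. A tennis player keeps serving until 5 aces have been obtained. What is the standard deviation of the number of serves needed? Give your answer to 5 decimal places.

17.48015

Y = total serves until the fifth success; negative binomial with r=5, p=0.12.
SD(Y) = √[r(1−p)/p²] = √(305.5555556) = 17.4801475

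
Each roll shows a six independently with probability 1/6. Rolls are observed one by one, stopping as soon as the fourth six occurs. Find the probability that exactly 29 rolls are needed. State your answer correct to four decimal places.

Y = trial on which the fourth success occurs; negative binomial, r=4, p=0.166667.
P(Y=29) = C(28,3) · p^4 · (1−p)^25
= 3276 · 0.0007716 · 0.010483 = 0.026498

0.0265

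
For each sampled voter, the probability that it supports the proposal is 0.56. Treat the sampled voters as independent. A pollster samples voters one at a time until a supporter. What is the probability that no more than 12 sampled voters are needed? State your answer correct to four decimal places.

Y = number of sampled voters to the first success; geometric, p = 0.56.
P(Y ≤ 12) = 1 − (1−p)^12 = 1 − 0.000053 = 0.999947

0.9999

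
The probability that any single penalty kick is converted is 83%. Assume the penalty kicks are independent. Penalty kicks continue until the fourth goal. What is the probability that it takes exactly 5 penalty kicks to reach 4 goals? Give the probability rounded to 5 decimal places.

Y = trial on which the fourth success occurs; negative binomial, r=4, p=0.83.
P(Y=5) = C(4,3) · p^4 · (1−p)^1
= 4 · 0.47458 · 0.17 = 0.3227166

0.32272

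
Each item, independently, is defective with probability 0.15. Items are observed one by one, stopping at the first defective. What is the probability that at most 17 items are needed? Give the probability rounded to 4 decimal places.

0.9369

Y = number of items to the first success; geometric, p = 0.15.
P(Y ≤ 17) = 1 − (1−p)^17 = 1 − 0.063113 = 0.936887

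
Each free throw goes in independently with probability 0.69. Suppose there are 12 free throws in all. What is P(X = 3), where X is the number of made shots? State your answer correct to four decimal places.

0.0019

X ~ Binomial(n=12, p=0.69).
P(X=3) = C(12,3) · p^3 · (1−p)^9
= 220 · 0.32851 · 2.644e-05 = 0.001911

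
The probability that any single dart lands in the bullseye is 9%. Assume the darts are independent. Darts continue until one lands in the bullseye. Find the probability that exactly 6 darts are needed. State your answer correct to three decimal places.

Geometric (trials to first success), p = 0.09.
P(Y = 6) = (1−p)^5 · p = 0.62403 · 0.09 = 0.05616

0.056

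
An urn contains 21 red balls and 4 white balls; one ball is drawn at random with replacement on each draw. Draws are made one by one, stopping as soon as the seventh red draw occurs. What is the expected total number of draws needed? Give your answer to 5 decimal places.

8.33333

Y = total draws until the seventh success; negative binomial with r=7, p=0.84.
E[Y] = r / p = 7 / 0.84 = 8.3333333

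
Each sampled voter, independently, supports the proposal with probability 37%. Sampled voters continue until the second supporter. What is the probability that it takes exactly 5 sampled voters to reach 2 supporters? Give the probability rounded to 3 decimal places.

Y = trial on which the second success occurs; negative binomial, r=2, p=0.37.
P(Y=5) = C(4,1) · p^2 · (1−p)^3
= 4 · 0.1369 · 0.25005 = 0.13693

0.137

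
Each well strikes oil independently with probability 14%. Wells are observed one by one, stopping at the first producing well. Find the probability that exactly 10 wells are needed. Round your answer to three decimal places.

Geometric (trials to first success), p = 0.14.
P(Y = 10) = (1−p)^9 · p = 0.25733 · 0.14 = 0.03603

0.036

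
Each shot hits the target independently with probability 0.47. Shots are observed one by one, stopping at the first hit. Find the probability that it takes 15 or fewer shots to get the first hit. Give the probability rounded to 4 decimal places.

Y = number of shots to the first success; geometric, p = 0.47.
P(Y ≤ 15) = 1 − (1−p)^15 = 1 − 0.000073 = 0.999927

0.9999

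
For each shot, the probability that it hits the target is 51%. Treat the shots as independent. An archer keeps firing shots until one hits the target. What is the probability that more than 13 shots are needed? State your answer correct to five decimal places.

Y = number of shots to the first success; geometric, p = 0.51.
P(Y > 13) = P(first 13 all fail) = (1−p)^13 = 0.0000939

0.00009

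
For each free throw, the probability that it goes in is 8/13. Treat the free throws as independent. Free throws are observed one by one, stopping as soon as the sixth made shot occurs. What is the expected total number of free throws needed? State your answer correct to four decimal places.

9.7500

Y = total free throws until the sixth success; negative binomial with r=6, p=0.615385.
E[Y] = r / p = 6 / 0.615385 = 9.750000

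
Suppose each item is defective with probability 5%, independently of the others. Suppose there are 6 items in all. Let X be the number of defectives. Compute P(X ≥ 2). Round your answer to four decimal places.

0.0328

X ~ Binomial(6, 0.05); P(X ≥ 2) = Σ C(6,k) p^k (1−p)^(6−k) over k:
  k=2: C(6,2)·0.05^2·0.95^4 = 0.030544
  k=3: C(6,3)·0.05^3·0.95^3 = 0.002143
  k=4: C(6,4)·0.05^4·0.95^2 = 0.000085
  k=5: C(6,5)·0.05^5·0.95^1 = 0.000002
  k=6: C(6,6)·0.05^6·0.95^0 = 0.000000
Total = 0.032774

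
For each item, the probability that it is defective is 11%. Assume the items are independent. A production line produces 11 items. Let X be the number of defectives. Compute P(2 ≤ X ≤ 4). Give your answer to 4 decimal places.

X ~ Binomial(11, 0.11); P(2 ≤ X ≤ 4) = Σ C(11,k) p^k (1−p)^(11−k) over k:
  k=2: C(11,2)·0.11^2·0.89^9 = 0.233162
  k=3: C(11,3)·0.11^3·0.89^8 = 0.086453
  k=4: C(11,4)·0.11^4·0.89^7 = 0.021371
Total = 0.340986

0.3410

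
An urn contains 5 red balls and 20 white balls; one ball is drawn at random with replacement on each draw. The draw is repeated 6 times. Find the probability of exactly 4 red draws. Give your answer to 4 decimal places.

X ~ Binomial(n=6, p=0.20).
P(X=4) = C(6,4) · p^4 · (1−p)^2
= 15 · 0.0016 · 0.64 = 0.015360

0.0154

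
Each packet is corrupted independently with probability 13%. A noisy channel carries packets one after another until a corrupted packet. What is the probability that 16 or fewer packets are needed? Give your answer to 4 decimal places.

Y = number of packets to the first success; geometric, p = 0.13.
P(Y ≤ 16) = 1 − (1−p)^16 = 1 − 0.107723 = 0.892277

0.8923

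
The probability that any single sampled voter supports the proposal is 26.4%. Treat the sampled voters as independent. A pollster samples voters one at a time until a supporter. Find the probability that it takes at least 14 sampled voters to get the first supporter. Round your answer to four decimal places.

0.0186

Y = number of sampled voters to the first success; geometric, p = 0.264.
P(Y > 13) = P(first 13 all fail) = (1−p)^13 = 0.018596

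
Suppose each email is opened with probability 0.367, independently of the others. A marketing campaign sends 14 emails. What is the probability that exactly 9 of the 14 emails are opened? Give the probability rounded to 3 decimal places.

0.025

X ~ Binomial(n=14, p=0.367).
P(X=9) = C(14,9) · p^9 · (1−p)^5
= 2002 · 0.00012078 · 0.10163 = 0.02457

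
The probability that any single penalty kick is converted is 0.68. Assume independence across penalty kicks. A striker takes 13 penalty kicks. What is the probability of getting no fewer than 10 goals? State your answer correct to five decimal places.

X ~ Binomial(13, 0.68); P(X ≥ 10) = Σ C(13,k) p^k (1−p)^(13−k) over k:
  k=10: C(13,10)·0.68^10·0.32^3 = 0.1981094
  k=11: C(13,11)·0.68^11·0.32^2 = 0.1148134
  k=12: C(13,12)·0.68^12·0.32^1 = 0.0406631
  k=13: C(13,13)·0.68^13·0.32^0 = 0.0066468
Total = 0.3602327

0.36023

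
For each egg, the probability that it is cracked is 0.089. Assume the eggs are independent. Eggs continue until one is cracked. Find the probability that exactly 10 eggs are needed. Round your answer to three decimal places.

0.038

Geometric (trials to first success), p = 0.089.
P(Y = 10) = (1−p)^9 · p = 0.43218 · 0.089 = 0.03846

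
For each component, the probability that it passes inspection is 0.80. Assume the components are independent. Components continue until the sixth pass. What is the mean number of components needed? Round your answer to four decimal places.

Y = total components until the sixth success; negative binomial with r=6, p=0.80.
E[Y] = r / p = 6 / 0.80 = 7.500000

7.5000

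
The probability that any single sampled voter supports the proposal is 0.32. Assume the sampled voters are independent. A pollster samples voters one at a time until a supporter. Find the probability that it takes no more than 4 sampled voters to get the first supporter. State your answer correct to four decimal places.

Y = number of sampled voters to the first success; geometric, p = 0.32.
P(Y ≤ 4) = 1 − (1−p)^4 = 1 − 0.213814 = 0.786186

0.7862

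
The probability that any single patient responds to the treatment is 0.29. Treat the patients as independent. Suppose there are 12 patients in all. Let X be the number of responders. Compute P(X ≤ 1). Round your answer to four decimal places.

X ~ Binomial(12, 0.29); P(X ≤ 1) = Σ C(12,k) p^k (1−p)^(12−k) over k:
  k=0: C(12,0)·0.29^0·0.71^12 = 0.016410
  k=1: C(12,1)·0.29^1·0.71^11 = 0.080431
Total = 0.096840

0.0968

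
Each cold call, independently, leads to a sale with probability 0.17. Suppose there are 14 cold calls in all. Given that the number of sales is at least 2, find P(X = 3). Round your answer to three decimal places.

0.322

X ~ Binomial(14, 0.17). Want P(X=3 | X≥2) = P(X=3) / P(X≥2).
P(X=3) = C(14,3)·0.17^3·0.83^11 = 0.23031
P(X≥2) = 1 − 0.07364 − 0.21115 = 0.71521
Ratio = 0.23031 / 0.71521 = 0.32201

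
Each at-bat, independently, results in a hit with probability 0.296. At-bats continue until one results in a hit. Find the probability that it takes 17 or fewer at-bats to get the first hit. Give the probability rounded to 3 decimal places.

Y = number of at-bats to the first success; geometric, p = 0.296.
P(Y ≤ 17) = 1 − (1−p)^17 = 1 − 0.00256 = 0.99744

0.997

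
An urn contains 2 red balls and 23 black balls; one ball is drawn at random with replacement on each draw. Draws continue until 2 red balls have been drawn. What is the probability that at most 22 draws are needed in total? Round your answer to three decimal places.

Finishing within 22 draws ⇔ at least 2 successes in the first 22. With X ~ Binomial(22, 0.08), P(Y ≤ 22) = 1 − P(X ≤ 1).
  k=0: C(22,0)·0.08^0·0.92^22 = 0.15971
  k=1: C(22,1)·0.08^1·0.92^21 = 0.30553
1 − 0.46524 = 0.53476

0.535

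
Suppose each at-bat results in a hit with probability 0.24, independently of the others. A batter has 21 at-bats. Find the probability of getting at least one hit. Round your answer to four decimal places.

0.9969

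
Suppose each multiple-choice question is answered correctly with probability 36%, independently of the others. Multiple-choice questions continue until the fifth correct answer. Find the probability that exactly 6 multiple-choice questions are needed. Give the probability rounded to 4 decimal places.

0.0193

Y = trial on which the fifth success occurs; negative binomial, r=5, p=0.36.
P(Y=6) = C(5,4) · p^5 · (1−p)^1
= 5 · 0.0060466 · 0.64 = 0.019349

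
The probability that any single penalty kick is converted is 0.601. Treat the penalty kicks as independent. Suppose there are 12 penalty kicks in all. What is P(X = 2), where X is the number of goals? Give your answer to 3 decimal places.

X ~ Binomial(n=12, p=0.601).
P(X=2) = C(12,2) · p^2 · (1−p)^10
= 66 · 0.3612 · 0.00010227 = 0.00244

0.002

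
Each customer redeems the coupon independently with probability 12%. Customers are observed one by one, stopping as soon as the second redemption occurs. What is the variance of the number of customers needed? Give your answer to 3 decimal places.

122.222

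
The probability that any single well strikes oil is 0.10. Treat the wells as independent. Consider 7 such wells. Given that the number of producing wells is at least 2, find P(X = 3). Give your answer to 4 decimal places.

X ~ Binomial(7, 0.10). Want P(X=3 | X≥2) = P(X=3) / P(X≥2).
P(X=3) = C(7,3)·0.10^3·0.90^4 = 0.022964
P(X≥2) = 1 − 0.478297 − 0.372009 = 0.149694
Ratio = 0.022964 / 0.149694 = 0.153403

0.1534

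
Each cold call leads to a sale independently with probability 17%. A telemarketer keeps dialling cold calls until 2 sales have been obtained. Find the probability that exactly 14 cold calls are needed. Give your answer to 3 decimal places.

0.040

Y = trial on which the second success occurs; negative binomial, r=2, p=0.17.
P(Y=14) = C(13,1) · p^2 · (1−p)^12
= 13 · 0.0289 · 0.10689 = 0.04016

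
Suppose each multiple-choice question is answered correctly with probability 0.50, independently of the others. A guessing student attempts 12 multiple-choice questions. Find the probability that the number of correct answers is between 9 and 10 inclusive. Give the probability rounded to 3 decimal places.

X ~ Binomial(12, 0.50); P(9 ≤ X ≤ 10) = Σ C(12,k) p^k (1−p)^(12−k) over k:
  k=9: C(12,9)·0.50^9·0.50^3 = 0.05371
  k=10: C(12,10)·0.50^10·0.50^2 = 0.01611
Total = 0.06982

0.070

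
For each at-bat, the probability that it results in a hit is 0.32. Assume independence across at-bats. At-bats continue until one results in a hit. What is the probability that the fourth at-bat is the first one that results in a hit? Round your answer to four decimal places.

Geometric (trials to first success), p = 0.32.
P(Y = 4) = (1−p)^3 · p = 0.31443 · 0.32 = 0.100618

0.1006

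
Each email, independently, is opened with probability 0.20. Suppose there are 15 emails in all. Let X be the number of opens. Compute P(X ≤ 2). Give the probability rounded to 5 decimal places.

X ~ Binomial(15, 0.20); P(X ≤ 2) = Σ C(15,k) p^k (1−p)^(15−k) over k:
  k=0: C(15,0)·0.20^0·0.80^15 = 0.0351844
  k=1: C(15,1)·0.20^1·0.80^14 = 0.1319414
  k=2: C(15,2)·0.20^2·0.80^13 = 0.2308974
Total = 0.3980232

0.39802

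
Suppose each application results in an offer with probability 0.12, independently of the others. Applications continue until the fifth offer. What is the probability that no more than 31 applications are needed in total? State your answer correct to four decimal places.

0.3128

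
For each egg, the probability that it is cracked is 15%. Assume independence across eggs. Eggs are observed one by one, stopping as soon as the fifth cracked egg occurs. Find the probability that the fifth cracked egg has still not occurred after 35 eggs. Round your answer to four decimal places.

Needing more than 35 eggs ⇔ fewer than 5 successes in the first 35. With X ~ Binomial(35, 0.15), P(Y > 35) = P(X ≤ 4).
  k=0: C(35,0)·0.15^0·0.85^35 = 0.003386
  k=1: C(35,1)·0.15^1·0.85^34 = 0.020912
  k=2: C(35,2)·0.15^2·0.85^33 = 0.062737
  k=3: C(35,3)·0.15^3·0.85^32 = 0.121784
  k=4: C(35,4)·0.15^4·0.85^31 = 0.171930
P(X ≤ 4) = 0.380749

0.3807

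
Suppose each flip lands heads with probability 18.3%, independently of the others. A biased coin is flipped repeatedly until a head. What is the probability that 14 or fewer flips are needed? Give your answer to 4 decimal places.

0.9410

Y = number of flips to the first success; geometric, p = 0.183.
P(Y ≤ 14) = 1 − (1−p)^14 = 1 − 0.059035 = 0.940965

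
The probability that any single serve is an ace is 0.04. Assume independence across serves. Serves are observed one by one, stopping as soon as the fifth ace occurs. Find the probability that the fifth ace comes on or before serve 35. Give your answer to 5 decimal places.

0.01221

Finishing within 35 serves ⇔ at least 5 successes in the first 35. With X ~ Binomial(35, 0.04), P(Y ≤ 35) = 1 − P(X ≤ 4).
  k=0: C(35,0)·0.04^0·0.96^35 = 0.2396035
  k=1: C(35,1)·0.04^1·0.96^34 = 0.3494218
  k=2: C(35,2)·0.04^2·0.96^33 = 0.2475071
  k=3: C(35,3)·0.04^3·0.96^32 = 0.1134407
  k=4: C(35,4)·0.04^4·0.96^31 = 0.0378136
1 − 0.9877867 = 0.0122133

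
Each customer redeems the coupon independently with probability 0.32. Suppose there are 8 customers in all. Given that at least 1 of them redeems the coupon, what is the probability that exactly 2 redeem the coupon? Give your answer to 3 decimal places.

0.297

X ~ Binomial(8, 0.32). Want P(X=2 | X≥1) = P(X=2) / P(X≥1).
P(X=2) = C(8,2)·0.32^2·0.68^6 = 0.28347
P(X≥1) = 1 − 0.04572 = 0.95428
Ratio = 0.28347 / 0.95428 = 0.29705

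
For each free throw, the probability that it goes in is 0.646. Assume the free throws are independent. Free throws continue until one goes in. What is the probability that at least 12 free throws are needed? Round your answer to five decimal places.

0.00001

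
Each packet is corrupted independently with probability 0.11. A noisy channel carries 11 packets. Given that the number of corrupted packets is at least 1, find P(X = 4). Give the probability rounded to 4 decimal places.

0.0296

X ~ Binomial(11, 0.11). Want P(X=4 | X≥1) = P(X=4) / P(X≥1).
P(X=4) = C(11,4)·0.11^4·0.89^7 = 0.021371
P(X≥1) = 1 − 0.277517 = 0.722483
Ratio = 0.021371 / 0.722483 = 0.029579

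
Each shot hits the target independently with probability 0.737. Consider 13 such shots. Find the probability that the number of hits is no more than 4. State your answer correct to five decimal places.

0.00147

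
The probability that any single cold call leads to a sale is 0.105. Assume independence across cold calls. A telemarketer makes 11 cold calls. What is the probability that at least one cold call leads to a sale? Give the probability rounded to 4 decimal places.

0.7048

P(at least one) = 1 − P(none) = 1 − (1 − 0.105)^11
= 1 − 0.295157 = 0.704843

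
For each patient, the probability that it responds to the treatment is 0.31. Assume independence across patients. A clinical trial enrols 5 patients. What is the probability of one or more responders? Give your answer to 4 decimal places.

P(at least one) = 1 − P(none) = 1 − (1 − 0.31)^5
= 1 − 0.156403 = 0.843597

0.8436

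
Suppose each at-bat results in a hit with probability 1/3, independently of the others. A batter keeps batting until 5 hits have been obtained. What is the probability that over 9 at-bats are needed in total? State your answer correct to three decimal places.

0.855

Needing more than 9 at-bats ⇔ fewer than 5 successes in the first 9. With X ~ Binomial(9, 0.333333), P(Y > 9) = P(X ≤ 4).
  k=0: C(9,0)·0.333333^0·0.666667^9 = 0.02601
  k=1: C(9,1)·0.333333^1·0.666667^8 = 0.11706
  k=2: C(9,2)·0.333333^2·0.666667^7 = 0.23411
  k=3: C(9,3)·0.333333^3·0.666667^6 = 0.27313
  k=4: C(9,4)·0.333333^4·0.666667^5 = 0.20485
P(X ≤ 4) = 0.85515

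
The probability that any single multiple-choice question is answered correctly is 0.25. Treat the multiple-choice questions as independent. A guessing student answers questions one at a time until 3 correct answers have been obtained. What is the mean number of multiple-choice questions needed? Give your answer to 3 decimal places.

Y = total multiple-choice questions until the third success; negative binomial with r=3, p=0.25.
E[Y] = r / p = 3 / 0.25 = 12.00000

12.000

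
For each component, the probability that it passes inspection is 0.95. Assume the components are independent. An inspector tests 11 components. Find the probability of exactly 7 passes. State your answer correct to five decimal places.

0.00144

X ~ Binomial(n=11, p=0.95).
P(X=7) = C(11,7) · p^7 · (1−p)^4
= 330 · 0.69834 · 6.25e-06 = 0.0014403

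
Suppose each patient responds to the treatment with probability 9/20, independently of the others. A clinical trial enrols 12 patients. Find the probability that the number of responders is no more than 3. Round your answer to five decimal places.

0.13447

X ~ Binomial(12, 0.45); P(X ≤ 3) = Σ C(12,k) p^k (1−p)^(12−k) over k:
  k=0: C(12,0)·0.45^0·0.55^12 = 0.0007662
  k=1: C(12,1)·0.45^1·0.55^11 = 0.0075229
  k=2: C(12,2)·0.45^2·0.55^10 = 0.0338529
  k=3: C(12,3)·0.45^3·0.55^9 = 0.0923261
Total = 0.1344681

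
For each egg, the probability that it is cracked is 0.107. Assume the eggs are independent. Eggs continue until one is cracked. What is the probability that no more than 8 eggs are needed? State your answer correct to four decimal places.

0.5956

Y = number of eggs to the first success; geometric, p = 0.107.
P(Y ≤ 8) = 1 − (1−p)^8 = 1 − 0.404400 = 0.595600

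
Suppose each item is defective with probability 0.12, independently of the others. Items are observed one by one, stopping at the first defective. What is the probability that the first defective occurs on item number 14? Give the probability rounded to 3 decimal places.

Geometric (trials to first success), p = 0.12.
P(Y = 14) = (1−p)^13 · p = 0.18979 · 0.12 = 0.02277

0.023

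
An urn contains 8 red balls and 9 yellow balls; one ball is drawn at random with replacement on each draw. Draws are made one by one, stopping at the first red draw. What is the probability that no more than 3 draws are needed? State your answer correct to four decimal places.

Y = number of draws to the first success; geometric, p = 0.470588.
P(Y ≤ 3) = 1 − (1−p)^3 = 1 − 0.148382 = 0.851618

0.8516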